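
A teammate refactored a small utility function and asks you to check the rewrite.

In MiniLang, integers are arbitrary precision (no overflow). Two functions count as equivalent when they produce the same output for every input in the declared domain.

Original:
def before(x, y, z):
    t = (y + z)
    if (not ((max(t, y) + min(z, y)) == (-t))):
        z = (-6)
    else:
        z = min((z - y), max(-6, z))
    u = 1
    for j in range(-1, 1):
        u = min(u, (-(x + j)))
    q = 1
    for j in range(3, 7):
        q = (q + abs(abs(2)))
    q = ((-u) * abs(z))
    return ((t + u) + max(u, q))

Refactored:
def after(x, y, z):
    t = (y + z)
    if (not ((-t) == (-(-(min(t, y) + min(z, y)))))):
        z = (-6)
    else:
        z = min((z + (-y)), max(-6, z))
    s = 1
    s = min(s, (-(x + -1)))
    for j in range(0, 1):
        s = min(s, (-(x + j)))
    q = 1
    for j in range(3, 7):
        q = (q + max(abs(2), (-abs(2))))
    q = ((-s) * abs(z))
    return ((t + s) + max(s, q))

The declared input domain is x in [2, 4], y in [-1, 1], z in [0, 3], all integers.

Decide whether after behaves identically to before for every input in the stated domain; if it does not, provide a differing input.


Consider the input x=2, y=-1, z=3.
before: t=2, then (not ((max(t, y) + min(z, y)) == (-t))) is true, then z=-6, then u=1, then (j=-1), then u=-1, then (j=0), then u=-2, then q=1, then (j=3), then q=3, then (j=4), then q=5, then (j=5), then q=7, then (j=6), then q=9, then q=12, then returns 12
after: t=2, then (not ((-t) == (-(-(min(t, y) + min(z, y)))))) is false, then z=3, then s=1, then s=-1, then (j=0), then s=-2, then q=1, then (j=3), then q=3, then (j=4), then q=5, then (j=5), then q=7, then (j=6), then q=9, then q=6, then returns 6
12 and 6 differ, so these are not the same function on this domain.
verdict: not equivalent; witness: x=2, y=-1, z=3


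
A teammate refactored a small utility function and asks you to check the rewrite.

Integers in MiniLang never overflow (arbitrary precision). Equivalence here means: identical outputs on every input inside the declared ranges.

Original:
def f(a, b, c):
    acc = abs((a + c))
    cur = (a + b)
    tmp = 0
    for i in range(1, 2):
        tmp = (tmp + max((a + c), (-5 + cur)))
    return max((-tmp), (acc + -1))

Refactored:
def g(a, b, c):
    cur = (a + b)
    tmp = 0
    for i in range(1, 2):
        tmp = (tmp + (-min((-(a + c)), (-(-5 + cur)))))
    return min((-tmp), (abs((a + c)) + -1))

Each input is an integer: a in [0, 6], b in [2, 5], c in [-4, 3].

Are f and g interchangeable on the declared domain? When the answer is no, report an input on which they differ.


These are not equivalent — on a=0, b=2, c=-3 the outputs split (3 vs 2).
f: acc=3, then cur=2, then tmp=0, then (i=1), then tmp=-3, then returns 3
g: cur=2, then tmp=0, then (i=1), then tmp=-3, then returns 2
verdict: not equivalent; witness: a=0, b=2, c=-3


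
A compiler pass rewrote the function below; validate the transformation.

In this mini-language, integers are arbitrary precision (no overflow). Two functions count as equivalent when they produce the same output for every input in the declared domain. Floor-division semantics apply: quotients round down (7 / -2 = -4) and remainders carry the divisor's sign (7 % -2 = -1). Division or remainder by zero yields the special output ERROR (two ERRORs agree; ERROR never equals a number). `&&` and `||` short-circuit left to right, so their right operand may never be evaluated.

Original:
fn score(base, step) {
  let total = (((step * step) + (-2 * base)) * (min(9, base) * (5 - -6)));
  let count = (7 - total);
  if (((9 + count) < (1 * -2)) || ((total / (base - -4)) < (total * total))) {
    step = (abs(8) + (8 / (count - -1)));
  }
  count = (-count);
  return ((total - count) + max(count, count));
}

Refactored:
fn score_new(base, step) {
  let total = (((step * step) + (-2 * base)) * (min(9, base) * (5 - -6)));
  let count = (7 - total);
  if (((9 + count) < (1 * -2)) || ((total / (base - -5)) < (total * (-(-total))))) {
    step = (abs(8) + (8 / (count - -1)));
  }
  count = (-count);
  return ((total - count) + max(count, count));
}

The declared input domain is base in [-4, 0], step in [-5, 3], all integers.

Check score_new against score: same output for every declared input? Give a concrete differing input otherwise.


Not equivalent: base=-4, step=-5 separates them (ERROR vs -1452).
score: total=-1452, then count=1459, then a zero divisor aborts: ERROR
score_new: total=-1452, then count=1459, then (((9 + count) < (1 * -2)) || ((total / (base - -5)) < (total * (-(-total))))) is true, then step=8, then count=-1459, then returns -1452
verdict: not equivalent; witness: base=-4, step=-5


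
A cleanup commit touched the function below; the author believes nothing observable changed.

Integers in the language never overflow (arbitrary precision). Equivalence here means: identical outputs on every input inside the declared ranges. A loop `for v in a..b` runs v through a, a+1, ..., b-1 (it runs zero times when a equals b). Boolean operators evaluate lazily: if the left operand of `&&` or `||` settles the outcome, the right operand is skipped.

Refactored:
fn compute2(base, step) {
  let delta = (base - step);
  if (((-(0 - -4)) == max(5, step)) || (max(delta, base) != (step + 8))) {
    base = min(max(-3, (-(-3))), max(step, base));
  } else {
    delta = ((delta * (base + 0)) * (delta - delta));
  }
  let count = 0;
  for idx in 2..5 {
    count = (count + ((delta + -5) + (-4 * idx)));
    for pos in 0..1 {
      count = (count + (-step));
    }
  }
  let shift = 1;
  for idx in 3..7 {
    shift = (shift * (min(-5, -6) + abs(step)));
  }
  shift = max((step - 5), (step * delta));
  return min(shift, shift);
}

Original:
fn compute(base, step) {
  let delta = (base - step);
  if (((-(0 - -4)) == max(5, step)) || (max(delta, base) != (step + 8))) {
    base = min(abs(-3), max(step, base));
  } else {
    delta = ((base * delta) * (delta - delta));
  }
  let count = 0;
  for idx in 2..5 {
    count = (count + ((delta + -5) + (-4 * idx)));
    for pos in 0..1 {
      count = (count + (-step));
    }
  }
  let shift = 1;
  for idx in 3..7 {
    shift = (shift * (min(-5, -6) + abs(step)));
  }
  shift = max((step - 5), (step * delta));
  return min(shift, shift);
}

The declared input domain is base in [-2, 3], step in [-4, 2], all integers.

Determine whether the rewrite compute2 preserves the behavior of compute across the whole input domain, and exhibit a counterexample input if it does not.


The two are interchangeable: min/max/abs usage differs, plus arithmetic usage differs, plus constant usage differs, and every declared input agrees.
As a probe, take base=0, step=-4: compute runs delta becomes 4; next (((-(0 - -4)) == max(5, step)) || (max(delta, base) != (step + 8))) evaluates to false; next delta becomes 0; next count becomes 0; next at idx=2:; next count becomes -13; next at pos=0:; next count becomes -9; next at idx=3:; next count becomes -26; next at pos=0:; next count becomes -22; next at idx=4:; next count becomes -43; next at pos=0:; next count becomes -39; next shift becomes 1; next at idx=3:; next shift becomes -2; next at idx=4:; next shift becomes 4; next at idx=5:; next shift becomes -8; next at idx=6:; next shift becomes 16; next shift becomes 0; next final value 0; compute2 runs delta becomes 4; next (((-(0 - -4)) == max(5, step)) || (max(delta, base) != (step + 8))) evaluates to false; next delta becomes 0; next count becomes 0; next at idx=2:; next count becomes -13; next at pos=0:; next count becomes -9; next at idx=3:; next count becomes -26; next at pos=0:; next count becomes -22; next at idx=4:; next count becomes -43; next at pos=0:; next count becomes -39; next shift becomes 1; next at idx=3:; next shift becomes -2; next at idx=4:; next shift becomes 4; next at idx=5:; next shift becomes -8; next at idx=6:; next shift becomes 16; next shift becomes 0; next final value 0; both end at 0.
Across all 42 domain points the two functions coincide.
verdict: equivalent


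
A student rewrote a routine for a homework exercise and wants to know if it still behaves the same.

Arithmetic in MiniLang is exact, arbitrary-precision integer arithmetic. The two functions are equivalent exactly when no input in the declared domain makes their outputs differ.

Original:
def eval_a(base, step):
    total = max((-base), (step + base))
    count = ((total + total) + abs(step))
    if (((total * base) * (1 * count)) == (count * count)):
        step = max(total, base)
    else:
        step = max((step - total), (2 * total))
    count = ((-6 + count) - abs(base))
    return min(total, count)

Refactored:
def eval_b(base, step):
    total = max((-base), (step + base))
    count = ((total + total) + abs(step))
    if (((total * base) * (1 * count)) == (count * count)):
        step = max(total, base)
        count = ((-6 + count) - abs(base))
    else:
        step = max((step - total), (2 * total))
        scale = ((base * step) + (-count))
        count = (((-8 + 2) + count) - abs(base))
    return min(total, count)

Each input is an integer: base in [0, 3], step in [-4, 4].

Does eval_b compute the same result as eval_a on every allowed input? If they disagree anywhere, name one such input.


Comparing the listings, the differences include: statement counts differ, and local variable names differ, and constant usage differs, and min/max/abs usage differs, and arithmetic usage differs.
One worked example (base=0, step=-4) — eval_a: total=0, then count=4, then (((total * base) * (1 * count)) == (count * count)) is false, then step=0, then count=-2, then returns -2; eval_b: total=0, then count=4, then (((total * base) * (1 * count)) == (count * count)) is false, then step=0, then scale=-4, then count=-2, then returns -2; agreement on -2.
Every one of the 36 inputs gives matching results.
verdict: equivalent


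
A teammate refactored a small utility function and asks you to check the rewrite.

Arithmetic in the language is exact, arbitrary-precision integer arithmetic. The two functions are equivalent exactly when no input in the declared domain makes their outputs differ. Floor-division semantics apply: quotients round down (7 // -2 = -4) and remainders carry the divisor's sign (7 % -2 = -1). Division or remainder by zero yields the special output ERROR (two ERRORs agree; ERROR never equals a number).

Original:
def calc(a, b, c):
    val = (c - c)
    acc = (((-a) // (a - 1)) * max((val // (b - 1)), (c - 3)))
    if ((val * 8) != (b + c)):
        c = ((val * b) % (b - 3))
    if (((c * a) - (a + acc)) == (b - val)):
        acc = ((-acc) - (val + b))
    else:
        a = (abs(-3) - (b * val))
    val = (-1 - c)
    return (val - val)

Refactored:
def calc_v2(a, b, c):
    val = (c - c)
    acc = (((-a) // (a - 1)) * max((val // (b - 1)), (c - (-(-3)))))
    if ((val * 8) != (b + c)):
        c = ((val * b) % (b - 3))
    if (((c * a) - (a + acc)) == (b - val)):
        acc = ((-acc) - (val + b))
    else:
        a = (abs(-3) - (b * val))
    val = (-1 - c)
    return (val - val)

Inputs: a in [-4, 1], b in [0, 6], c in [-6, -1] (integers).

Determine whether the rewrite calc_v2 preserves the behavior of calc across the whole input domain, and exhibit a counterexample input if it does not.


Changes here: same computation, different form; the full 252-point sweep finds no disagreement.
verdict: equivalent


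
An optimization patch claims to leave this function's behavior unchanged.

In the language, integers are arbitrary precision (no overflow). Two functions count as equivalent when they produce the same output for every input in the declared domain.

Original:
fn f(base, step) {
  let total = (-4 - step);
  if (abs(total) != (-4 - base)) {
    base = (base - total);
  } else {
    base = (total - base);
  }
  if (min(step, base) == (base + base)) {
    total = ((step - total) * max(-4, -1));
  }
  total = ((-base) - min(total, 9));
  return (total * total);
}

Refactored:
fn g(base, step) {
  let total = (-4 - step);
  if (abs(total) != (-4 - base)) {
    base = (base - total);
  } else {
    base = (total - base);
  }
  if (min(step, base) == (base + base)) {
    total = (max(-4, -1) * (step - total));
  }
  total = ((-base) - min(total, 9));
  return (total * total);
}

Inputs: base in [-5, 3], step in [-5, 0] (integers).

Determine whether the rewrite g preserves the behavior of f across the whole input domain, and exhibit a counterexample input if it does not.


Changes here: same computation, different form; the full 54-point sweep finds no disagreement.
verdict: equivalent


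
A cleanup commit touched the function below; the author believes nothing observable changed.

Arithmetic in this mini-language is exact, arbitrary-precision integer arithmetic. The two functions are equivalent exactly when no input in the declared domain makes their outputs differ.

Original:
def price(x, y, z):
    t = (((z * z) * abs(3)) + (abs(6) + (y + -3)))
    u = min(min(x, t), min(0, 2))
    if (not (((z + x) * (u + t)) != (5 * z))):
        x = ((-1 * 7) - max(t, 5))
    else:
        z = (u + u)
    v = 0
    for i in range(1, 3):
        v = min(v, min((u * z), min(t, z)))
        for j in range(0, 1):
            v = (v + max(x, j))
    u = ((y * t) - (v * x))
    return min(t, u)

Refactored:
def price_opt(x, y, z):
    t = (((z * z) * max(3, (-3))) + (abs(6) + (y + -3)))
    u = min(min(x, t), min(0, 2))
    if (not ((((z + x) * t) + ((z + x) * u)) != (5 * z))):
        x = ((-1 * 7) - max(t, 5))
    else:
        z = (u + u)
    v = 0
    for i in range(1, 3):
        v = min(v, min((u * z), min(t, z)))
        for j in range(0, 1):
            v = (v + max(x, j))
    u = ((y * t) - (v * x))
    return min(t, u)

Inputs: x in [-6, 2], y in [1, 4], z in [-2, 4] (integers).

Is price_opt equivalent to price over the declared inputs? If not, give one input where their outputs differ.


Side by side, the visible changes include: arithmetic usage differs, plus constant usage differs, plus min/max/abs usage differs.
As a probe, take x=-4, y=1, z=2: price runs t := 16 | u := -4 | (not (((z + x) * (u + t)) != (5 * z))): false | z := -8 | v := 0 | iter i=1: | v := -8 | iter j=0: | v := -8 | iter i=2: | v := -8 | iter j=0: | v := -8 | u := -16 | result -16; price_opt runs t := 16 | u := -4 | (not ((((z + x) * t) + ((z + x) * u)) != (5 * z))): false | z := -8 | v := 0 | iter i=1: | v := -8 | iter j=0: | v := -8 | iter i=2: | v := -8 | iter j=0: | v := -8 | u := -16 | result -16; both end at -16.
Checked all 252 inputs in the declared domain: the outputs agree on every one.
verdict: equivalent


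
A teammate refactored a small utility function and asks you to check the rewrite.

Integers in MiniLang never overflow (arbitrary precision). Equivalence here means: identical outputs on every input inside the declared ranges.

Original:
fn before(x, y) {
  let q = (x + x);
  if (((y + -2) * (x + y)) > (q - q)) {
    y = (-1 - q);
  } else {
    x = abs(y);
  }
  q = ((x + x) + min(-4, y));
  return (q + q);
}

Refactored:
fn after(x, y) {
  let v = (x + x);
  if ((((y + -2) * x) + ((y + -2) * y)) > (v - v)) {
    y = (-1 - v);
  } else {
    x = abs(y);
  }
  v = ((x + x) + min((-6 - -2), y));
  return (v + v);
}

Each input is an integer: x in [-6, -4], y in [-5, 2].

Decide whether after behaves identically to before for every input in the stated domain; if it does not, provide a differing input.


Equivalent — the differences include arithmetic usage differs, constant usage differs, local variable names differ, yet no declared input distinguishes the two.
One worked example (x=-4, y=-3) — before: q becomes -8; next (((y + -2) * (x + y)) > (q - q)) evaluates to true; next y becomes 7; next q becomes -12; next final value -24; after: v becomes -8; next ((((y + -2) * x) + ((y + -2) * y)) > (v - v)) evaluates to true; next y becomes 7; next v becomes -12; next final value -24; agreement on -24.
Every one of the 24 inputs gives matching results.
verdict: equivalent


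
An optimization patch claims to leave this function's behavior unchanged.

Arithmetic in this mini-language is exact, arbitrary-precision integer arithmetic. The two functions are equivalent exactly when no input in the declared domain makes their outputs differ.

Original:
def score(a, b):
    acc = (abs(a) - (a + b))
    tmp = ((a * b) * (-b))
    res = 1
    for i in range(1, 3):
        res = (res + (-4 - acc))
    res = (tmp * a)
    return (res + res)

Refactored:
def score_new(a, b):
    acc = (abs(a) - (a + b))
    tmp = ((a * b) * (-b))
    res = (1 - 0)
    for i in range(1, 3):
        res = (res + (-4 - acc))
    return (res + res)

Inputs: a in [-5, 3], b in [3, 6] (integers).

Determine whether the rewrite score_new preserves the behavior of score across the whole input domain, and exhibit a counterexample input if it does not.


The rewrite breaks on a=-5, b=3, where the results are -450 and -42.
score: acc becomes 7; next tmp becomes 45; next res becomes 1; next at i=1:; next res becomes -10; next at i=2:; next res becomes -21; next res becomes -225; next final value -450
score_new: acc becomes 7; next tmp becomes 45; next res becomes 1; next at i=1:; next res becomes -10; next at i=2:; next res becomes -21; next final value -42
verdict: not equivalent; witness: a=-5, b=3


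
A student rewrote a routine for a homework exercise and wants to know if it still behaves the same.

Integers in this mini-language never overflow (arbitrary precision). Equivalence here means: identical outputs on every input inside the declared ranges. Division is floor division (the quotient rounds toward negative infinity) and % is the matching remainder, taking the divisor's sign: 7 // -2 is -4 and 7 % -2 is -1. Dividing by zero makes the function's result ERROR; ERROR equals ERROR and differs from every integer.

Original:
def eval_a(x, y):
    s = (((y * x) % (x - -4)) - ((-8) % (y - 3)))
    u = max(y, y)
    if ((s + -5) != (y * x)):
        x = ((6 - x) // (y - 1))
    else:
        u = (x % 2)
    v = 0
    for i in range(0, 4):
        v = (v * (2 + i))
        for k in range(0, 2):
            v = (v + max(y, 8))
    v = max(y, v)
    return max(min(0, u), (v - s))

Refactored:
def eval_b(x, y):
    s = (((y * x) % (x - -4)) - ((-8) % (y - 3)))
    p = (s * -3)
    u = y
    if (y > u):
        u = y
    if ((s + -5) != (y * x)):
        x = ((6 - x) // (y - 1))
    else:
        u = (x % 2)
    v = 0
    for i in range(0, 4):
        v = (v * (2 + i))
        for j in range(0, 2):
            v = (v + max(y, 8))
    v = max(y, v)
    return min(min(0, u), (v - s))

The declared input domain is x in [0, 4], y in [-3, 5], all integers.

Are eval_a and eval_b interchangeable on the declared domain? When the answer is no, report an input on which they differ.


Run the pair on x=0, y=-3.
eval_a: s becomes 2; next u becomes -3; next ((s + -5) != (y * x)) evaluates to true; next x becomes -2; next v becomes 0; next at i=0:; next v becomes 0; next at k=0:; next v becomes 8; next at k=1:; next v becomes 16; next at i=1:; next v becomes 48; next at k=0:; next v becomes 56; next at k=1:; next v becomes 64; next at i=2:; next v becomes 256; next at k=0:; next v becomes 264; next at k=1:; next v becomes 272; next at i=3:; next v becomes 1360; next at k=0:; next v becomes 1368; next at k=1:; next v becomes 1376; next v becomes 1376; next final value 1374
eval_b: s becomes 2; next p becomes -6; next u becomes -3; next (y > u) evaluates to false; next ((s + -5) != (y * x)) evaluates to true; next x becomes -2; next v becomes 0; next at i=0:; next v becomes 0; next at j=0:; next v becomes 8; next at j=1:; next v becomes 16; next at i=1:; next v becomes 48; next at j=0:; next v becomes 56; next at j=1:; next v becomes 64; next at i=2:; next v becomes 256; next at j=0:; next v becomes 264; next at j=1:; next v becomes 272; next at i=3:; next v becomes 1360; next at j=0:; next v becomes 1368; next at j=1:; next v becomes 1376; next v becomes 1376; next final value -3
1374 against -3: the behavior changed.
verdict: not equivalent; witness: x=0, y=-3


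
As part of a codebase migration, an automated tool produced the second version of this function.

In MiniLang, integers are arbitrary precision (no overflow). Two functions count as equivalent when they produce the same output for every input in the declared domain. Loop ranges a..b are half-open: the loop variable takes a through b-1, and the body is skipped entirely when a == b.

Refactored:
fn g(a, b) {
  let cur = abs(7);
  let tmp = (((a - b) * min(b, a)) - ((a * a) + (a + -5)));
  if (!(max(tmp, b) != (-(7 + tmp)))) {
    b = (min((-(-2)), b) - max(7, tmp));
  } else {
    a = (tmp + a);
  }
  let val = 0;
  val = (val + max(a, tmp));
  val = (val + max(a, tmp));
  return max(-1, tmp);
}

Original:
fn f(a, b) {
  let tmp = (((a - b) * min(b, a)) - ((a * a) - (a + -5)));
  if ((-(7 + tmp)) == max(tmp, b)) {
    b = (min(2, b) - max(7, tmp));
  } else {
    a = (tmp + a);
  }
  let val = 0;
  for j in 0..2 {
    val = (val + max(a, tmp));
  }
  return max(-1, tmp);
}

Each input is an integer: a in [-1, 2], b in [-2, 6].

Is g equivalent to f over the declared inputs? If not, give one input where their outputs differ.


There is a counterexample at a=-1, b=-2: -1 on one side, 3 on the other.
f: tmp = -9; ((-(7 + tmp)) == max(tmp, b)) -> false; a = -10; val = 0; [j=0]; val = -9; [j=1]; val = -18; return -1
g: cur = 7; tmp = 3; (!(max(tmp, b) != (-(7 + tmp)))) -> false; a = 2; val = 0; val = 3; val = 6; return 3
verdict: not equivalent; witness: a=-1, b=-2


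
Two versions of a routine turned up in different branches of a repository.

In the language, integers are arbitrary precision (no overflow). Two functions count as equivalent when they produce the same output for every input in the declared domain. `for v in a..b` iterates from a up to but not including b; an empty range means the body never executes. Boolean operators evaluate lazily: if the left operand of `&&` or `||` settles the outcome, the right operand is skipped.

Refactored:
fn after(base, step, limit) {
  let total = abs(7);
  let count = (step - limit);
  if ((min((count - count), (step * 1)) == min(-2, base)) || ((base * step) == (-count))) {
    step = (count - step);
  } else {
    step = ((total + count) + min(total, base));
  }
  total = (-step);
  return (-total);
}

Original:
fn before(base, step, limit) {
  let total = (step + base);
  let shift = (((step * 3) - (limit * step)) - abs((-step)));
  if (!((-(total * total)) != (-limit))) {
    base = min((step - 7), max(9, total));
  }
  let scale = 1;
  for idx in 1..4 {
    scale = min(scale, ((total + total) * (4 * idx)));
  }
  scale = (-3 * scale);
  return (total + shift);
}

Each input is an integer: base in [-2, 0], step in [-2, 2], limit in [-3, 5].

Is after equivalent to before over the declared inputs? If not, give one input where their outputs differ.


At base=-2, step=-2, limit=-3: before gives -18, after gives 3.
verdict: not equivalent; witness: base=-2, step=-2, limit=-3


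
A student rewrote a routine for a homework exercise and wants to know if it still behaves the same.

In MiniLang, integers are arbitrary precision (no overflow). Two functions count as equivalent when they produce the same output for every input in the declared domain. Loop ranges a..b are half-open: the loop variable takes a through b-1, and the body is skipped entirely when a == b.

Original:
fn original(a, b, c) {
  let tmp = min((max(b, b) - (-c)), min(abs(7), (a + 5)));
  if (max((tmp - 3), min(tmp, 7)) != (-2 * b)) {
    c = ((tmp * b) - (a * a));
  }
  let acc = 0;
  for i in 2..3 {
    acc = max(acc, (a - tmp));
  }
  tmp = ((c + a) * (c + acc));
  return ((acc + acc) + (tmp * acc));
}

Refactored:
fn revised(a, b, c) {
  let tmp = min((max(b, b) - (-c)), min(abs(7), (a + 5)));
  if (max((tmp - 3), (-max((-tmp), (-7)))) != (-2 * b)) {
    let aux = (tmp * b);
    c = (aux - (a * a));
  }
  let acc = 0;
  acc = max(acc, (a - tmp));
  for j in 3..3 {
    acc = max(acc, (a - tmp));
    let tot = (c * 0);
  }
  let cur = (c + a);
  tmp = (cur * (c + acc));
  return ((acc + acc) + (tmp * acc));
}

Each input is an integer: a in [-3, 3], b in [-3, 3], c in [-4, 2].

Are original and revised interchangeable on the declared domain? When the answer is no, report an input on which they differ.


Behavior is preserved: although statement counts differ; and constant usage differs; and local variable names differ; and loop structure differs; and arithmetic usage differs; and min/max/abs usage differs, the outputs never diverge.
As a probe, take a=-1, b=-1, c=0: original runs tmp := -1 | (max((tmp - 3), min(tmp, 7)) != (-2 * b)): true | c := 0 | acc := 0 | iter i=2: | acc := 0 | tmp := 0 | result 0; revised runs tmp := -1 | (max((tmp - 3), (-max((-tmp), (-7)))) != (-2 * b)): true | aux := 1 | c := 0 | acc := 0 | acc := 0 | loop over j: empty range | cur := -1 | tmp := 0 | result 0; both end at 0.
Every one of the 343 inputs gives matching results.
verdict: equivalent


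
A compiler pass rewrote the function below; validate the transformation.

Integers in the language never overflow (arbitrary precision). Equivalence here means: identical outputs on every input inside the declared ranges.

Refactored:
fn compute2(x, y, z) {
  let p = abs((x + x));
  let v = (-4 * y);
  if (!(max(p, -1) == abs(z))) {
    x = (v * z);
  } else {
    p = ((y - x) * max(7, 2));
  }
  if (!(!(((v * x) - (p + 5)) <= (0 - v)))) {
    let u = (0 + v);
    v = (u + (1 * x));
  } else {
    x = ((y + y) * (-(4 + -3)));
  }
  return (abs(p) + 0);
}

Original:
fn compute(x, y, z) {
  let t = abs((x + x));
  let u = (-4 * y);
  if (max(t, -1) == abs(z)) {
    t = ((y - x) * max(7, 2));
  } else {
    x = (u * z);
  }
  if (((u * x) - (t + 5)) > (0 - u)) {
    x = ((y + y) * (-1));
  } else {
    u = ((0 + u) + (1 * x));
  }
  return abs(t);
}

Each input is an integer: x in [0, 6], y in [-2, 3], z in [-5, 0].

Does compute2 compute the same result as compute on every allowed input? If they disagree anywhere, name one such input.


Reading the diff, among the changes: arithmetic usage differs, plus statement counts differ, plus constant usage differs, plus boolean connective usage differs, plus local variable names differ, plus comparison usage differs.
As a probe, take x=1, y=0, z=-3: compute runs t becomes 2; next u becomes 0; next (max(t, -1) == abs(z)) evaluates to false; next x becomes 0; next (((u * x) - (t + 5)) > (0 - u)) evaluates to false; next u becomes 0; next final value 2; compute2 runs p becomes 2; next v becomes 0; next (!(max(p, -1) == abs(z))) evaluates to true; next x becomes 0; next (!(!(((v * x) - (p + 5)) <= (0 - v)))) evaluates to true; next u becomes 0; next v becomes 0; next final value 2; both end at 2.
Every one of the 252 inputs gives matching results.
verdict: equivalent


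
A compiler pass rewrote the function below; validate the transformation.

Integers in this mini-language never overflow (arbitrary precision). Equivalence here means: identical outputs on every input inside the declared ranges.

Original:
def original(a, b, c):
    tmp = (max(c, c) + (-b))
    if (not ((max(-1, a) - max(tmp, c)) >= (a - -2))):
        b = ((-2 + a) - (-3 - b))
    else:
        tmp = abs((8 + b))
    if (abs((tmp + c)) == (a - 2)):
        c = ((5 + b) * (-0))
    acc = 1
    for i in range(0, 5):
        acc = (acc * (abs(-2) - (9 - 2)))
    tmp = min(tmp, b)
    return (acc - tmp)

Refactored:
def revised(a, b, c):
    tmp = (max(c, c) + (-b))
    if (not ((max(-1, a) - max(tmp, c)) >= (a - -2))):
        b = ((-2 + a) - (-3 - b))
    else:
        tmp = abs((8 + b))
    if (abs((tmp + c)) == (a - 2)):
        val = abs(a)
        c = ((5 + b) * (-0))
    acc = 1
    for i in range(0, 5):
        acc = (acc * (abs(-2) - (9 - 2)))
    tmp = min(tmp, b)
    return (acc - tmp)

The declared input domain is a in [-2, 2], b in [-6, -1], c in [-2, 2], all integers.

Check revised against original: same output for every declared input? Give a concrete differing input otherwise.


Although statement counts differ; and local variable names differ; and min/max/abs usage differs, 150/150 inputs agree.
verdict: equivalent


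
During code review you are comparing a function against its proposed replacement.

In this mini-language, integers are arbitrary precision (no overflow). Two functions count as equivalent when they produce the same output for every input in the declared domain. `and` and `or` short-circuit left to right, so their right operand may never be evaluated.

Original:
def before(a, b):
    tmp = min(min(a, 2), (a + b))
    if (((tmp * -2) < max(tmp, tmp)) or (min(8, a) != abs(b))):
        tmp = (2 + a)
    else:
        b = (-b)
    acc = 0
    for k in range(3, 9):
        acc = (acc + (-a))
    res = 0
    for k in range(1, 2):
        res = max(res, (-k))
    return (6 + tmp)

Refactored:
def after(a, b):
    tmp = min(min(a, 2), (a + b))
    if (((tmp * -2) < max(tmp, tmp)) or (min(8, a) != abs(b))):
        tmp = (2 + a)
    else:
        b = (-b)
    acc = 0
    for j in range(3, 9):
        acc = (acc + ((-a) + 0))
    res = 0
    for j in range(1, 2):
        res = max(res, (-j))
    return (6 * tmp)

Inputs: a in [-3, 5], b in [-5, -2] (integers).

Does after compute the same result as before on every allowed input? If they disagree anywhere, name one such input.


Evaluate both at a=-3, b=-5.
before: tmp becomes -8; next (((tmp * -2) < max(tmp, tmp)) or (min(8, a) != abs(b))) evaluates to true; next tmp becomes -1; next acc becomes 0; next at k=3:; next acc becomes 3; next at k=4:; next acc becomes 6; next at k=5:; next acc becomes 9; next at k=6:; next acc becomes 12; next at k=7:; next acc becomes 15; next at k=8:; next acc becomes 18; next res becomes 0; next at k=1:; next res becomes 0; next final value 5
after: tmp becomes -8; next (((tmp * -2) < max(tmp, tmp)) or (min(8, a) != abs(b))) evaluates to true; next tmp becomes -1; next acc becomes 0; next at j=3:; next acc becomes 3; next at j=4:; next acc becomes 6; next at j=5:; next acc becomes 9; next at j=6:; next acc becomes 12; next at j=7:; next acc becomes 15; next at j=8:; next acc becomes 18; next res becomes 0; next at j=1:; next res becomes 0; next final value -6
5 vs -6 — the two versions disagree here.
verdict: not equivalent; witness: a=-3, b=-5


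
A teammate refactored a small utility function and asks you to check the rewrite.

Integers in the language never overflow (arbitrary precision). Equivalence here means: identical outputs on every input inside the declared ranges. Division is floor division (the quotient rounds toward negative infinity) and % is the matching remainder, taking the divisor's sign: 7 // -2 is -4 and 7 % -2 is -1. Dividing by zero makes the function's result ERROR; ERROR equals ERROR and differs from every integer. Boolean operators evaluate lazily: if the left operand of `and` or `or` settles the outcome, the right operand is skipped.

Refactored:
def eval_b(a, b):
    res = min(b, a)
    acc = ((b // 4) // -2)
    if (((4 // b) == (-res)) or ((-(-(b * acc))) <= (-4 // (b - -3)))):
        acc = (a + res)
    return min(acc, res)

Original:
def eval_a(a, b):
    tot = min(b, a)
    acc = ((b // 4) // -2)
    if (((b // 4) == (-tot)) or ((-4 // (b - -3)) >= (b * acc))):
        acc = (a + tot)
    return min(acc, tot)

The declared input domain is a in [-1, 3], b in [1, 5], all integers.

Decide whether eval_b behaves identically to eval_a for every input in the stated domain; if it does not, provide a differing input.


Try a=-1, b=3.
eval_a: tot = -1; acc = 0; (((b // 4) == (-tot)) or ((-4 // (b - -3)) >= (b * acc))) -> false; return -1
eval_b: res = -1; acc = 0; (((4 // b) == (-res)) or ((-(-(b * acc))) <= (-4 // (b - -3)))) -> true; acc = -2; return -2
-1 vs -2 — the two versions disagree here.
verdict: not equivalent; witness: a=-1, b=3


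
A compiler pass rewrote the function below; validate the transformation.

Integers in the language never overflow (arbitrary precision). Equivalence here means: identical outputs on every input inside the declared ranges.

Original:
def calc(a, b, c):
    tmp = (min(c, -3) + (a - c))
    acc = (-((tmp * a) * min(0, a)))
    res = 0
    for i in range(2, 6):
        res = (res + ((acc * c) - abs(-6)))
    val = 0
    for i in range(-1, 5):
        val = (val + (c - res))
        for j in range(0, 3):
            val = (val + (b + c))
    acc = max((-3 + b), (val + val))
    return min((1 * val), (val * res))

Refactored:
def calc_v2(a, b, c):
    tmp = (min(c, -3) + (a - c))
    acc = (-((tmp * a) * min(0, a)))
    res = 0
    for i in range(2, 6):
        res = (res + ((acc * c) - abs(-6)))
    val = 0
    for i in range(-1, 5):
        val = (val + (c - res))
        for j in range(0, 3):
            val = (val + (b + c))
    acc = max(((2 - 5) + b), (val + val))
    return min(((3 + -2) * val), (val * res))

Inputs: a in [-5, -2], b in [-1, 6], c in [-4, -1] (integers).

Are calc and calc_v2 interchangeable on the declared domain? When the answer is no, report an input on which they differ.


The two versions differ — the changes include constant usage differs, and arithmetic usage differs.
One worked example (a=-4, b=0, c=-3) — calc: tmp becomes -4; next acc becomes 64; next res becomes 0; next at i=2:; next res becomes -198; next at i=3:; next res becomes -396; next at i=4:; next res becomes -594; next at i=5:; next res becomes -792; next val becomes 0; next at i=-1:; next val becomes 789; next at j=0:; next val becomes 786; next at j=1:; next val becomes 783; next at j=2:; next val becomes 780; next at i=0:; next val becomes 1569; next at j=0:; next val becomes 1566; next at j=1:; next val becomes 1563; next at j=2:; next val becomes 1560; next at i=1:; next val becomes 2349; next at j=0:; next val becomes 2346; next at j=1:; next val becomes 2343; next at j=2:; next val becomes 2340; next at i=2:; next val becomes 3129; next at j=0:; next val becomes 3126; next at j=1:; next val becomes 3123; next at j=2:; next val becomes 3120; next at i=3:; next val becomes 3909; next at j=0:; next val becomes 3906; next at j=1:; next val becomes 3903; next at j=2:; next val becomes 3900; next at i=4:; next val becomes 4689; next at j=0:; next val becomes 4686; next at j=1:; next val becomes 4683; next at j=2:; next val becomes 4680; next acc becomes 9360; next final value -3706560; calc_v2: tmp becomes -4; next acc becomes 64; next res becomes 0; next at i=2:; next res becomes -198; next at i=3:; next res becomes -396; next at i=4:; next res becomes -594; next at i=5:; next res becomes -792; next val becomes 0; next at i=-1:; next val becomes 789; next at j=0:; next val becomes 786; next at j=1:; next val becomes 783; next at j=2:; next val becomes 780; next at i=0:; next val becomes 1569; next at j=0:; next val becomes 1566; next at j=1:; next val becomes 1563; next at j=2:; next val becomes 1560; next at i=1:; next val becomes 2349; next at j=0:; next val becomes 2346; next at j=1:; next val becomes 2343; next at j=2:; next val becomes 2340; next at i=2:; next val becomes 3129; next at j=0:; next val becomes 3126; next at j=1:; next val becomes 3123; next at j=2:; next val becomes 3120; next at i=3:; next val becomes 3909; next at j=0:; next val becomes 3906; next at j=1:; next val becomes 3903; next at j=2:; next val becomes 3900; next at i=4:; next val becomes 4689; next at j=0:; next val becomes 4686; next at j=1:; next val becomes 4683; next at j=2:; next val becomes 4680; next acc becomes 9360; next final value -3706560; agreement on -3706560.
Checked all 128 inputs in the declared domain: the outputs agree on every one.
verdict: equivalent


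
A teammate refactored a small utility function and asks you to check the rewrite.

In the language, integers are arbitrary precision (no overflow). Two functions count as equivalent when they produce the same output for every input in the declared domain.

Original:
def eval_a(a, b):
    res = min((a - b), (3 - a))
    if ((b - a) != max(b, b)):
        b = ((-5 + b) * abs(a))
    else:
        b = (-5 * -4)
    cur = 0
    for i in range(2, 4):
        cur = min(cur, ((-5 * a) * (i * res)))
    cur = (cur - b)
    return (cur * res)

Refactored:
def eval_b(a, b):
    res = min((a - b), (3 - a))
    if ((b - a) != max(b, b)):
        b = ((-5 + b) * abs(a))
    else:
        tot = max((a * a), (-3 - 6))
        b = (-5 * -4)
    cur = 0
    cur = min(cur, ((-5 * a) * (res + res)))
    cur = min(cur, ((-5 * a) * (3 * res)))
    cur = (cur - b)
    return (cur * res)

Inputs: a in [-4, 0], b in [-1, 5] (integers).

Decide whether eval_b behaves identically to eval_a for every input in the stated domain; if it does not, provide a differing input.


Side by side, the visible changes include: constant usage differs; also statement counts differ; also local variable names differ; also loop structure differs; also min/max/abs usage differs; also arithmetic usage differs.
As a probe, take a=-3, b=-1: eval_a runs res = -2; ((b - a) != max(b, b)) -> true; b = -18; cur = 0; [i=2]; cur = -60; [i=3]; cur = -90; cur = -72; return 144; eval_b runs res = -2; ((b - a) != max(b, b)) -> true; b = -18; cur = 0; cur = -60; cur = -90; cur = -72; return 144; both end at 144.
Every one of the 35 inputs gives matching results.
verdict: equivalent


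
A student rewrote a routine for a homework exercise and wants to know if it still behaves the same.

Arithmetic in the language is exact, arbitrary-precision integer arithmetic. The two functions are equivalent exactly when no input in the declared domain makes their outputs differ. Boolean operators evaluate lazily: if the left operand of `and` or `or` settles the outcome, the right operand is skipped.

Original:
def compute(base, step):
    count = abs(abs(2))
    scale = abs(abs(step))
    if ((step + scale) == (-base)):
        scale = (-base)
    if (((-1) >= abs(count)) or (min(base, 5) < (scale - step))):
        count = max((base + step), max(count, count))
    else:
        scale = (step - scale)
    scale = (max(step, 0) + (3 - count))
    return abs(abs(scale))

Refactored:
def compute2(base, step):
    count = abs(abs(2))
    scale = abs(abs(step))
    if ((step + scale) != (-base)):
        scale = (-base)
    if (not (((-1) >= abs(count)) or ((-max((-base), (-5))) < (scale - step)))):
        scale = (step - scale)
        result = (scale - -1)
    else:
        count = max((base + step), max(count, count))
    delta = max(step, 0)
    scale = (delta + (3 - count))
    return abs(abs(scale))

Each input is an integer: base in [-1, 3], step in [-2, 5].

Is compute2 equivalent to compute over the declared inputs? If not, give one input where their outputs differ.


There is a counterexample at base=-1, step=4: 4 on one side, 5 on the other.
compute: count := 2 | scale := 4 | ((step + scale) == (-base)): false | (((-1) >= abs(count)) or (min(base, 5) < (scale - step))): true | count := 3 | scale := 4 | result 4
compute2: count := 2 | scale := 4 | ((step + scale) != (-base)): true | scale := 1 | (not (((-1) >= abs(count)) or ((-max((-base), (-5))) < (scale - step)))): true | scale := 3 | result := 4 | delta := 4 | scale := 5 | result 5
verdict: not equivalent; witness: base=-1, step=4


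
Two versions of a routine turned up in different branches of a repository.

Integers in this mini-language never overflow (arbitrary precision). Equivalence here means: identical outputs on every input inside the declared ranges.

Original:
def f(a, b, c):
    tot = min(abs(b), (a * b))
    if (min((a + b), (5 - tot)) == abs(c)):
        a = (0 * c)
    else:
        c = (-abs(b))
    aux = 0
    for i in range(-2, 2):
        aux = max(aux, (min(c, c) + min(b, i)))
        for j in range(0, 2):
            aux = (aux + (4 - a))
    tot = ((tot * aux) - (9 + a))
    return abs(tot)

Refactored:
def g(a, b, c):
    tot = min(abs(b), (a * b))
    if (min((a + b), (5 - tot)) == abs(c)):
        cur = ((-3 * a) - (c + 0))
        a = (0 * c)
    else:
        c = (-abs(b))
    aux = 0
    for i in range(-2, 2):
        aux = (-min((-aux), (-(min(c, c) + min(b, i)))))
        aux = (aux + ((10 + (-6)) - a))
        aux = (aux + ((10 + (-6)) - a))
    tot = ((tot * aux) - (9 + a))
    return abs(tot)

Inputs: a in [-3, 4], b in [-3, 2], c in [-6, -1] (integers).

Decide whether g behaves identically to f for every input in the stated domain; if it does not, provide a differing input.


Although arithmetic usage differs, and loop structure differs, and local variable names differ, and min/max/abs usage differs, and statement counts differ, and constant usage differs, 288/288 inputs agree.
verdict: equivalent
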